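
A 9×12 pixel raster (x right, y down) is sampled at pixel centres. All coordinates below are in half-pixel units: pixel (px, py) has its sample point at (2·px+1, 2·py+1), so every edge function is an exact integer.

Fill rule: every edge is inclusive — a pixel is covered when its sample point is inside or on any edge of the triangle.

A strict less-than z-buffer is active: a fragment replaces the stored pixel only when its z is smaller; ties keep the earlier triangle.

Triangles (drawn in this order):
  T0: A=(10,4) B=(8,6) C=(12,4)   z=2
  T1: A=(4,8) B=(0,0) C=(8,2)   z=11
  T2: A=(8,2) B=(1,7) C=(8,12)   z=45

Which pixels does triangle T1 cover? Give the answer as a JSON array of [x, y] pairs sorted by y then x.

T0:
  2·area = 4  (B↔C swapped to make it positive)
  edge (10, 4)→(12, 4): d=(2,0) inclusive
  edge (12, 4)→(8, 6): d=(-4,2) inclusive
  edge (8, 6)→(10, 4): d=(2,-2) inclusive
    (6,0)@(13, 1): e=[-6,10,0] → .  [on edge]
    (5,1)@(11, 3): e=[-2,6,0] → .  [on edge]
    (4,2)@(9, 5): e=[2,2,0] → X  [on edge]
    (5,2)@(11, 5): e=[2,-2,4] → .
    (3,3)@(7, 7): e=[6,-2,0] → .  [on edge]
    (4,3)@(9, 7): e=[6,-6,4] → .
    (2,4)@(5, 9): e=[10,-6,0] → .  [on edge]
    (1,5)@(3, 11): e=[14,-10,0] → .  [on edge]
    (0,6)@(1, 13): e=[18,-14,0] → .  [on edge]
  covered (1 px):
    . . . . . . . . .
    . . . . . . . . .
    . . . . X . . . .
    . . . . . . . . .
    . . . . . . . . .
    . . . . . . . . .
    . . . . . . . . .
    . . . . . . . . .
    . . . . . . . . .
    . . . . . . . . .
    . . . . . . . . .
    . . . . . . . . .
T1:
  2·area = 56
  edge (4, 8)→(0, 0): d=(-4,-8) inclusive
  edge (0, 0)→(8, 2): d=(8,2) inclusive
  edge (8, 2)→(4, 8): d=(-4,6) inclusive
    (0,0)@(1, 1): e=[4,6,46] → X
    (1,0)@(3, 1): e=[20,2,34] → X
    (2,0)@(5, 1): e=[36,-2,22] → .
    (0,1)@(1, 3): e=[-4,22,38] → .
    (1,1)@(3, 3): e=[12,18,26] → X
    (2,1)@(5, 3): e=[28,14,14] → X
    (3,1)@(7, 3): e=[44,10,2] → X
    (4,1)@(9, 3): e=[60,6,-10] → .
    (1,2)@(3, 5): e=[4,34,18] → X
    (3,2)@(7, 5): e=[36,26,-6] → .
    (1,3)@(3, 7): e=[-4,50,10] → .
    (2,3)@(5, 7): e=[12,46,-2] → .
  covered (7 px):
    X X . . . . . . .
    . X X X . . . . .
    . X X . . . . . .
    . . . . . . . . .
    . . . . . . . . .
    . . . . . . . . .
    . . . . . . . . .
    . . . . . . . . .
    . . . . . . . . .
    . . . . . . . . .
    . . . . . . . . .
    . . . . . . . . .
T2:
  2·area = 70  (B↔C swapped to make it positive)
  edge (8, 2)→(8, 12): d=(0,10) inclusive
  edge (8, 12)→(1, 7): d=(-7,-5) inclusive
  edge (1, 7)→(8, 2): d=(7,-5) inclusive
    (3,1)@(7, 3): e=[10,58,2] → X
    (4,1)@(9, 3): e=[-10,68,12] → .
    (2,2)@(5, 5): e=[30,34,6] → X
    (4,2)@(9, 5): e=[-10,54,26] → .
    (0,3)@(1, 7): e=[70,0,0] → X  [on edge]
    (1,3)@(3, 7): e=[50,10,10] → X
    (4,3)@(9, 7): e=[-10,40,40] → .
    (0,4)@(1, 9): e=[70,-14,14] → .
    (1,4)@(3, 9): e=[50,-4,24] → .
    (2,4)@(5, 9): e=[30,6,34] → X
    (4,4)@(9, 9): e=[-10,26,54] → .
    (2,5)@(5, 11): e=[30,-8,48] → .
    (7,8)@(15, 17): e=[-70,0,140] → .  [on edge]
  covered (10 px):
    . . . . . . . . .
    . . . X . . . . .
    . . X X . . . . .
    X X X X . . . . .
    . . X X . . . . .
    . . . X . . . . .
    . . . . . . . . .
    . . . . . . . . .
    . . . . . . . . .
    . . . . . . . . .
    . . . . . . . . .
    . . . . . . . . .

Answer: [[0,0],[1,0],[1,1],[2,1],[3,1],[1,2],[2,2]]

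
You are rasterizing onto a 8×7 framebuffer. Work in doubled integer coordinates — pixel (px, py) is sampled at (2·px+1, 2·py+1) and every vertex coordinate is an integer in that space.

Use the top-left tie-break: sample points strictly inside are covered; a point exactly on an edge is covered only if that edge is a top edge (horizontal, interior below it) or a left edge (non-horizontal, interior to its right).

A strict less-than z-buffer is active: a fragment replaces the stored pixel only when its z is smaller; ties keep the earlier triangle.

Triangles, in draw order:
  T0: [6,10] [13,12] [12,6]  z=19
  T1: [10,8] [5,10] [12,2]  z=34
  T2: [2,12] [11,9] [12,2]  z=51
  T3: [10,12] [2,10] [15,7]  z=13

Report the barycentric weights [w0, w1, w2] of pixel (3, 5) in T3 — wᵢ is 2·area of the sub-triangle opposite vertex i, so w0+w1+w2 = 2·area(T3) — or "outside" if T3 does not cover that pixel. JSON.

T0:
  2·area = 40  (B↔C swapped to make it positive)
  edge (6, 10)→(12, 6): d=(6,-4) top-left  bias=+0
  edge (12, 6)→(13, 12): d=(1,6) right/bottom  bias=-1
  edge (13, 12)→(6, 10): d=(-7,-2) top-left  bias=+0
    (5,3)@(11, 7): e=[2,7,31] → █
    (6,3)@(13, 7): e=[10,-5,35] → ·
    (4,4)@(9, 9): e=[6,21,13] → █
    (6,4)@(13, 9): e=[22,-3,21] → ·
    (4,5)@(9, 11): e=[18,23,-1] → ·
    (5,5)@(11, 11): e=[26,11,3] → █
    (6,5)@(13, 11): e=[34,-1,7] → ·
    (5,6)@(11, 13): e=[38,13,-11] → ·
  covered (4 px):
    · · · · · · · ·
    · · · · · · · ·
    · · · · · · · ·
    · · · · · █ · ·
    · · · · █ █ · ·
    · · · · · █ · ·
    · · · · · · · ·
T1:
  2·area = 26
  edge (10, 8)→(5, 10): d=(-5,2) right/bottom  bias=-1
  edge (5, 10)→(12, 2): d=(7,-8) top-left  bias=+0
  edge (12, 2)→(10, 8): d=(-2,6) right/bottom  bias=-1
    (5,2)@(11, 5): e=[13,13,0] → ·  [on edge]
    (4,3)@(9, 7): e=[7,11,8] → █
    (5,3)@(11, 7): e=[3,27,-4] → ·
    (3,4)@(7, 9): e=[1,9,16] → █
    (4,4)@(9, 9): e=[-3,25,4] → ·
    (3,5)@(7, 11): e=[-9,23,12] → ·
    (4,5)@(9, 11): e=[-13,39,0] → ·  [on edge]
  covered (2 px):
    · · · · · · · ·
    · · · · · · · ·
    · · · · · · · ·
    · · · · █ · · ·
    · · · █ · · · ·
    · · · · · · · ·
    · · · · · · · ·
T2:
  2·area = 60  (B↔C swapped to make it positive)
  edge (2, 12)→(12, 2): d=(10,-10) top-left  bias=+0
  edge (12, 2)→(11, 9): d=(-1,7) right/bottom  bias=-1
  edge (11, 9)→(2, 12): d=(-9,3) right/bottom  bias=-1
    (6,0)@(13, 1): e=[0,-6,66] → ·  [on edge]
    (5,1)@(11, 3): e=[0,6,54] → █  [on edge]
    (6,1)@(13, 3): e=[20,-8,48] → ·
    (4,2)@(9, 5): e=[0,18,42] → █  [on edge]
    (6,2)@(13, 5): e=[40,-10,30] → ·
    (3,3)@(7, 7): e=[0,30,30] → █  [on edge]
    (6,3)@(13, 7): e=[60,-12,12] → ·
    (2,4)@(5, 9): e=[0,42,18] → █  [on edge]
    (5,4)@(11, 9): e=[60,0,0] → ·  [on edge]
    (1,5)@(3, 11): e=[0,54,6] → █  [on edge]
    (2,5)@(5, 11): e=[20,40,0] → ·  [on edge]
    (3,5)@(7, 11): e=[40,26,-6] → ·
    (0,6)@(1, 13): e=[0,66,-6] → ·  [on edge]
  covered (10 px):
    · · · · · · · ·
    · · · · · █ · ·
    · · · · █ █ · ·
    · · · █ █ █ · ·
    · · █ █ █ · · ·
    · █ · · · · · ·
    · · · · · · · ·
T3:
  2·area = 50
  edge (10, 12)→(2, 10): d=(-8,-2) top-left  bias=+0
  edge (2, 10)→(15, 7): d=(13,-3) top-left  bias=+0
  edge (15, 7)→(10, 12): d=(-5,5) right/bottom  bias=-1
    (7,3)@(15, 7): e=[50,0,0] → ·  [on edge]
    (3,4)@(7, 9): e=[18,2,30] → █
    (4,4)@(9, 9): e=[22,8,20] → █
    (5,4)@(11, 9): e=[26,14,10] → █
    (6,4)@(13, 9): e=[30,20,0] → ·  [on edge]
    (3,5)@(7, 11): e=[2,28,20] → █
    (5,5)@(11, 11): e=[10,40,0] → ·  [on edge]
    (3,6)@(7, 13): e=[-14,54,10] → ·
    (4,6)@(9, 13): e=[-10,60,0] → ·  [on edge]
  covered (5 px):
    · · · · · · · ·
    · · · · · · · ·
    · · · · · · · ·
    · · · · · · · ·
    · · · █ █ █ · ·
    · · · █ █ · · ·
    · · · · · · · ·

Answer: [28,20,2]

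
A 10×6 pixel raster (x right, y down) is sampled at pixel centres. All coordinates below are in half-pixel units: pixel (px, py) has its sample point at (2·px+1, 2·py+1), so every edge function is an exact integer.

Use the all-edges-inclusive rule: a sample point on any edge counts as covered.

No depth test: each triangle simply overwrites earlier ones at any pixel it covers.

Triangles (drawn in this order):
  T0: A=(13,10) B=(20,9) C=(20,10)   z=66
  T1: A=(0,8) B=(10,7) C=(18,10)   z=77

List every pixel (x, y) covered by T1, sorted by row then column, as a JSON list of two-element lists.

T0:
  2·area = 7
  edge (13, 10)→(20, 9): d=(7,-1) inclusive
  edge (20, 9)→(20, 10): d=(0,1) inclusive
  edge (20, 10)→(13, 10): d=(-7,0) inclusive
  covered (0 px):
    · · · · · · · · · ·
    · · · · · · · · · ·
    · · · · · · · · · ·
    · · · · · · · · · ·
    · · · · · · · · · ·
    · · · · · · · · · ·
T1:
  2·area = 38
  edge (0, 8)→(10, 7): d=(10,-1) inclusive
  edge (10, 7)→(18, 10): d=(8,3) inclusive
  edge (18, 10)→(0, 8): d=(-18,-2) inclusive
    (4,4)@(9, 9): e=[19,19,0] → #  [on edge]
    (5,4)@(11, 9): e=[21,13,4] → #
    (6,4)@(13, 9): e=[23,7,8] → #
    (7,4)@(15, 9): e=[25,1,12] → #
    (8,4)@(17, 9): e=[27,-5,16] → ·
    (4,5)@(9, 11): e=[39,35,-36] → ·
    (5,5)@(11, 11): e=[41,29,-32] → ·
    (6,5)@(13, 11): e=[43,23,-28] → ·
    (7,5)@(15, 11): e=[45,17,-24] → ·
  covered (4 px):
    · · · · · · · · · ·
    · · · · · · · · · ·
    · · · · · · · · · ·
    · · · · · · · · · ·
    · · · · # # # # · ·
    · · · · · · · · · ·

Final: [[4,4],[5,4],[6,4],[7,4]]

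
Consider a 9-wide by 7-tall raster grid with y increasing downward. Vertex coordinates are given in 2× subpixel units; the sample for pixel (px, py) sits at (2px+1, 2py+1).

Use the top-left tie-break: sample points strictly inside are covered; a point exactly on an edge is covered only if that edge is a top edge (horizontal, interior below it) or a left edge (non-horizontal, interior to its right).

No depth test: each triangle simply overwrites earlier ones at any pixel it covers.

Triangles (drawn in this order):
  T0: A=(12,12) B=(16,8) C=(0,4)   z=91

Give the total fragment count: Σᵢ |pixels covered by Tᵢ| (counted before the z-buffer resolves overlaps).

T0:
  2·area = 80  (B↔C swapped to make it positive)
  edge (12, 12)→(0, 4): d=(-12,-8) top-left  bias=+0
  edge (0, 4)→(16, 8): d=(16,4) right/bottom  bias=-1
  edge (16, 8)→(12, 12): d=(-4,4) right/bottom  bias=-1
    (1,2)@(3, 5): e=[12,4,64] → X
    (2,2)@(5, 5): e=[28,-4,56] → .
    (1,3)@(3, 7): e=[-12,36,56] → .
    (2,3)@(5, 7): e=[4,28,48] → X
    (3,3)@(7, 7): e=[20,20,40] → X
    (4,3)@(9, 7): e=[36,12,32] → X
    (5,3)@(11, 7): e=[52,4,24] → X
    (6,3)@(13, 7): e=[68,-4,16] → .
    (8,3)@(17, 7): e=[100,-20,0] → .  [on edge]
    (2,4)@(5, 9): e=[-20,60,40] → .
    (3,4)@(7, 9): e=[-4,52,32] → .
    (4,4)@(9, 9): e=[12,44,24] → X
    (7,4)@(15, 9): e=[60,20,0] → .  [on edge]
    (6,5)@(13, 11): e=[20,60,0] → .  [on edge]
    (5,6)@(11, 13): e=[-20,100,0] → .  [on edge]
  covered (9 px):
    . . . . . . . . .
    . . . . . . . . .
    . X . . . . . . .
    . . X X X X . . .
    . . . . X X X . .
    . . . . . X . . .
    . . . . . . . . .

Answer: 9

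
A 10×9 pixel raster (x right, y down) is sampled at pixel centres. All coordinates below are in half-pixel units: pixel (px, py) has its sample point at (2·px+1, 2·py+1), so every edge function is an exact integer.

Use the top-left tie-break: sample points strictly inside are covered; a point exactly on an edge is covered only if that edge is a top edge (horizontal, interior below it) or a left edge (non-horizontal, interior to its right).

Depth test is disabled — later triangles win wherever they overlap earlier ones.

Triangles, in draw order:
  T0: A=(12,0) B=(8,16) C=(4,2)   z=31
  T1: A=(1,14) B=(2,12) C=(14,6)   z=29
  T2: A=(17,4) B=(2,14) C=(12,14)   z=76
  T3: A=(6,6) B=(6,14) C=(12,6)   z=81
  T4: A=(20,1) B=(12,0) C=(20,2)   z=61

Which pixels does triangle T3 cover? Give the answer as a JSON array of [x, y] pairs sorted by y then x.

T0:
  2·area = 120
  edge (12, 0)→(8, 16): d=(-4,16) right/bottom  bias=-1
  edge (8, 16)→(4, 2): d=(-4,-14) top-left  bias=+0
  edge (4, 2)→(12, 0): d=(8,-2) top-left  bias=+0
    (4,0)@(9, 1): e=[44,74,2] → #
    (5,0)@(11, 1): e=[12,102,6] → #
    (6,0)@(13, 1): e=[-20,130,10] → ·
    (2,1)@(5, 3): e=[100,10,10] → #
    (3,1)@(7, 3): e=[68,38,14] → #
    (6,1)@(13, 3): e=[-28,122,26] → ·
    (2,2)@(5, 5): e=[92,2,26] → #
    (5,2)@(11, 5): e=[-4,86,38] → ·
    (2,3)@(5, 7): e=[84,-6,42] → ·
    (3,3)@(7, 7): e=[52,22,46] → #
    (5,3)@(11, 7): e=[-12,78,54] → ·
    (3,4)@(7, 9): e=[44,14,62] → #
  covered (15 px):
    · · · · # # · · · ·
    · · # # # # · · · ·
    · · # # # · · · · ·
    · · · # # · · · · ·
    · · · # # · · · · ·
    · · · # # · · · · ·
    · · · · · · · · · ·
    · · · · · · · · · ·
    · · · · · · · · · ·
T1:
  2·area = 18
  edge (1, 14)→(2, 12): d=(1,-2) top-left  bias=+0
  edge (2, 12)→(14, 6): d=(12,-6) top-left  bias=+0
  edge (14, 6)→(1, 14): d=(-13,8) right/bottom  bias=-1
    (4,4)@(9, 9): e=[11,6,1] → #
    (5,4)@(11, 9): e=[15,18,-15] → ·
    (2,5)@(5, 11): e=[5,6,7] → #
    (3,5)@(7, 11): e=[9,18,-9] → ·
    (4,5)@(9, 11): e=[13,30,-25] → ·
    (2,6)@(5, 13): e=[7,30,-19] → ·
  covered (2 px):
    · · · · · · · · · ·
    · · · · · · · · · ·
    · · · · · · · · · ·
    · · · · · · · · · ·
    · · · · # · · · · ·
    · · # · · · · · · ·
    · · · · · · · · · ·
    · · · · · · · · · ·
    · · · · · · · · · ·
T2:
  2·area = 100  (B↔C swapped to make it positive)
  edge (17, 4)→(12, 14): d=(-5,10) right/bottom  bias=-1
  edge (12, 14)→(2, 14): d=(-10,0) right/bottom  bias=-1
  edge (2, 14)→(17, 4): d=(15,-10) top-left  bias=+0
    (6,3)@(13, 7): e=[25,70,5] → #
    (7,3)@(15, 7): e=[5,70,25] → #
    (8,3)@(17, 7): e=[-15,70,45] → ·
    (5,4)@(11, 9): e=[35,50,15] → #
    (7,4)@(15, 9): e=[-5,50,55] → ·
    (3,5)@(7, 11): e=[65,30,5] → #
    (4,5)@(9, 11): e=[45,30,25] → #
    (7,5)@(15, 11): e=[-15,30,85] → ·
    (2,6)@(5, 13): e=[75,10,15] → #
    (6,6)@(13, 13): e=[-5,10,95] → ·
    (2,7)@(5, 15): e=[65,-10,45] → ·
    (3,7)@(7, 15): e=[45,-10,65] → ·
  covered (12 px):
    · · · · · · · · · ·
    · · · · · · · · · ·
    · · · · · · · · · ·
    · · · · · · # # · ·
    · · · · · # # · · ·
    · · · # # # # · · ·
    · · # # # # · · · ·
    · · · · · · · · · ·
    · · · · · · · · · ·
T3:
  2·area = 48  (B↔C swapped to make it positive)
  edge (6, 6)→(12, 6): d=(6,0) top-left  bias=+0
  edge (12, 6)→(6, 14): d=(-6,8) right/bottom  bias=-1
  edge (6, 14)→(6, 6): d=(0,-8) top-left  bias=+0
    (3,3)@(7, 7): e=[6,34,8] → #
    (4,3)@(9, 7): e=[6,18,24] → #
    (5,3)@(11, 7): e=[6,2,40] → #
    (6,3)@(13, 7): e=[6,-14,56] → ·
    (3,4)@(7, 9): e=[18,22,8] → #
    (5,4)@(11, 9): e=[18,-10,40] → ·
    (3,5)@(7, 11): e=[30,10,8] → #
    (4,5)@(9, 11): e=[30,-6,24] → ·
    (3,6)@(7, 13): e=[42,-2,8] → ·
  covered (6 px):
    · · · · · · · · · ·
    · · · · · · · · · ·
    · · · · · · · · · ·
    · · · # # # · · · ·
    · · · # # · · · · ·
    · · · # · · · · · ·
    · · · · · · · · · ·
    · · · · · · · · · ·
    · · · · · · · · · ·
T4:
  2·area = 8  (B↔C swapped to make it positive)
  edge (20, 1)→(20, 2): d=(0,1) right/bottom  bias=-1
  edge (20, 2)→(12, 0): d=(-8,-2) top-left  bias=+0
  edge (12, 0)→(20, 1): d=(8,1) right/bottom  bias=-1
    (8,0)@(17, 1): e=[3,2,3] → #
    (9,0)@(19, 1): e=[1,6,1] → #
    (8,1)@(17, 3): e=[3,-14,19] → ·
    (9,1)@(19, 3): e=[1,-10,17] → ·
  covered (2 px):
    · · · · · · · · # #
    · · · · · · · · · ·
    · · · · · · · · · ·
    · · · · · · · · · ·
    · · · · · · · · · ·
    · · · · · · · · · ·
    · · · · · · · · · ·
    · · · · · · · · · ·
    · · · · · · · · · ·

Final: [[3,3],[4,3],[5,3],[3,4],[4,4],[3,5]]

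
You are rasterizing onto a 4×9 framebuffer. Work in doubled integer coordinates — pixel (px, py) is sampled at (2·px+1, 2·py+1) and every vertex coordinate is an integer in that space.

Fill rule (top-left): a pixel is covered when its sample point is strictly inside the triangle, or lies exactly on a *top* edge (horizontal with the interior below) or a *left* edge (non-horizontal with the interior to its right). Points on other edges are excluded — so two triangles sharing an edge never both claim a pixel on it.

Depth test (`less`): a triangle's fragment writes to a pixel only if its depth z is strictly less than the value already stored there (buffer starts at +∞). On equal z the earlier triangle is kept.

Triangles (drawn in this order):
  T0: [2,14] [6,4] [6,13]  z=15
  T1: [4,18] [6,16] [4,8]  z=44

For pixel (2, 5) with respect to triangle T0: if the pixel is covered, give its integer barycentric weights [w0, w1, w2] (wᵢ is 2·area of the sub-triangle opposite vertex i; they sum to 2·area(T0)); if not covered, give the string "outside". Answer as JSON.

T0:
  2·area = 36
  edge (2, 14)→(6, 4): d=(4,-10) top-left  bias=+0
  edge (6, 4)→(6, 13): d=(0,9) right/bottom  bias=-1
  edge (6, 13)→(2, 14): d=(-4,1) right/bottom  bias=-1
    (2,3)@(5, 7): e=[2,9,25] → #
    (3,3)@(7, 7): e=[22,-9,23] → ·
    (2,4)@(5, 9): e=[10,9,17] → #
    (3,4)@(7, 9): e=[30,-9,15] → ·
    (2,5)@(5, 11): e=[18,9,9] → #
    (3,5)@(7, 11): e=[38,-9,7] → ·
    (1,6)@(3, 13): e=[6,27,3] → #
    (3,6)@(7, 13): e=[46,-9,-1] → ·
    (1,7)@(3, 15): e=[14,27,-5] → ·
    (2,7)@(5, 15): e=[34,9,-7] → ·
  covered (5 px):
    · · · ·
    · · · ·
    · · · ·
    · · # ·
    · · # ·
    · · # ·
    · # # ·
    · · · ·
    · · · ·
T1:
  2·area = 20  (B↔C swapped to make it positive)
  edge (4, 18)→(4, 8): d=(0,-10) top-left  bias=+0
  edge (4, 8)→(6, 16): d=(2,8) right/bottom  bias=-1
  edge (6, 16)→(4, 18): d=(-2,2) right/bottom  bias=-1
    (2,6)@(5, 13): e=[10,2,8] → #
    (3,6)@(7, 13): e=[30,-14,4] → ·
    (2,7)@(5, 15): e=[10,6,4] → #
    (3,7)@(7, 15): e=[30,-10,0] → ·  [on edge]
    (2,8)@(5, 17): e=[10,10,0] → ·  [on edge]
  covered (2 px):
    · · · ·
    · · · ·
    · · · ·
    · · · ·
    · · · ·
    · · · ·
    · · # ·
    · · # ·
    · · · ·

Result: [9,9,18]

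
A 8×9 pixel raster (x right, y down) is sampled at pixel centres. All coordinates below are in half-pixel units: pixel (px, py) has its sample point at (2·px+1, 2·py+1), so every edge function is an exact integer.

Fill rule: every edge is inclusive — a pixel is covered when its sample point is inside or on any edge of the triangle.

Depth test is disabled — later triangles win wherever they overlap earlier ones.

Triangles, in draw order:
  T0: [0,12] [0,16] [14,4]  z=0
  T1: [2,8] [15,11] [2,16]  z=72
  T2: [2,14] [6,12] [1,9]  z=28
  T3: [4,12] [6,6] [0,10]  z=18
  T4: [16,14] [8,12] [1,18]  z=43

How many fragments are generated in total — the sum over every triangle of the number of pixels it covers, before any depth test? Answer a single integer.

T0:
  2·area = 56  (B↔C swapped to make it positive)
  edge (0, 12)→(14, 4): d=(14,-8) inclusive
  edge (14, 4)→(0, 16): d=(-14,12) inclusive
  edge (0, 16)→(0, 12): d=(0,-4) inclusive
    (4,3)@(9, 7): e=[2,18,36] → █
    (5,3)@(11, 7): e=[18,-6,44] → ·
    (3,4)@(7, 9): e=[14,14,28] → █
    (4,4)@(9, 9): e=[30,-10,36] → ·
    (1,5)@(3, 11): e=[10,34,12] → █
    (2,5)@(5, 11): e=[26,10,20] → █
    (3,5)@(7, 11): e=[42,-14,28] → ·
    (0,6)@(1, 13): e=[22,30,4] → █
    (2,6)@(5, 13): e=[54,-18,20] → ·
    (0,7)@(1, 15): e=[50,2,4] → █
    (1,7)@(3, 15): e=[66,-22,12] → ·
    (0,8)@(1, 17): e=[78,-26,4] → ·
  covered (7 px):
    · · · · · · · ·
    · · · · · · · ·
    · · · · · · · ·
    · · · · █ · · ·
    · · · █ · · · ·
    · █ █ · · · · ·
    █ █ · · · · · ·
    █ · · · · · · ·
    · · · · · · · ·
T1:
  2·area = 104
  edge (2, 8)→(15, 11): d=(13,3) inclusive
  edge (15, 11)→(2, 16): d=(-13,5) inclusive
  edge (2, 16)→(2, 8): d=(0,-8) inclusive
    (1,4)@(3, 9): e=[10,86,8] → █
    (2,4)@(5, 9): e=[4,76,24] → █
    (3,4)@(7, 9): e=[-2,66,40] → ·
    (1,5)@(3, 11): e=[36,60,8] → █
    (3,5)@(7, 11): e=[24,40,40] → █
    (4,5)@(9, 11): e=[18,30,56] → █
    (5,5)@(11, 11): e=[12,20,72] → █
    (6,5)@(13, 11): e=[6,10,88] → █
    (7,5)@(15, 11): e=[0,0,104] → █  [on edge]
    (1,6)@(3, 13): e=[62,34,8] → █
    (5,6)@(11, 13): e=[38,-6,72] → ·
    (6,6)@(13, 13): e=[32,-16,88] → ·
  covered (14 px):
    · · · · · · · ·
    · · · · · · · ·
    · · · · · · · ·
    · · · · · · · ·
    · █ █ · · · · ·
    · █ █ █ █ █ █ █
    · █ █ █ █ · · ·
    · █ · · · · · ·
    · · · · · · · ·
T2:
  2·area = 22  (B↔C swapped to make it positive)
  edge (2, 14)→(1, 9): d=(-1,-5) inclusive
  edge (1, 9)→(6, 12): d=(5,3) inclusive
  edge (6, 12)→(2, 14): d=(-4,2) inclusive
    (0,4)@(1, 9): e=[0,0,22] → █  [on edge]
    (1,4)@(3, 9): e=[10,-6,18] → ·
    (0,5)@(1, 11): e=[-2,10,14] → ·
    (1,5)@(3, 11): e=[8,4,10] → █
    (2,5)@(5, 11): e=[18,-2,6] → ·
    (1,6)@(3, 13): e=[6,14,2] → █
    (2,6)@(5, 13): e=[16,8,-2] → ·
    (1,7)@(3, 15): e=[4,24,-6] → ·
    (5,7)@(11, 15): e=[44,0,-22] → ·  [on edge]
  covered (3 px):
    · · · · · · · ·
    · · · · · · · ·
    · · · · · · · ·
    · · · · · · · ·
    █ · · · · · · ·
    · █ · · · · · ·
    · █ · · · · · ·
    · · · · · · · ·
    · · · · · · · ·
T3:
  2·area = 28  (B↔C swapped to make it positive)
  edge (4, 12)→(0, 10): d=(-4,-2) inclusive
  edge (0, 10)→(6, 6): d=(6,-4) inclusive
  edge (6, 6)→(4, 12): d=(-2,6) inclusive
    (3,1)@(7, 3): e=[42,-14,0] → ·  [on edge]
    (2,3)@(5, 7): e=[22,2,4] → █
    (3,3)@(7, 7): e=[26,10,-8] → ·
    (1,4)@(3, 9): e=[10,6,12] → █
    (2,4)@(5, 9): e=[14,14,0] → █  [on edge]
    (3,4)@(7, 9): e=[18,22,-12] → ·
    (1,5)@(3, 11): e=[2,18,8] → █
    (2,5)@(5, 11): e=[6,26,-4] → ·
    (1,6)@(3, 13): e=[-6,30,4] → ·
    (1,7)@(3, 15): e=[-14,42,0] → ·  [on edge]
  covered (4 px):
    · · · · · · · ·
    · · · · · · · ·
    · · · · · · · ·
    · · █ · · · · ·
    · █ █ · · · · ·
    · █ · · · · · ·
    · · · · · · · ·
    · · · · · · · ·
    · · · · · · · ·
T4:
  2·area = 62  (B↔C swapped to make it positive)
  edge (16, 14)→(1, 18): d=(-15,4) inclusive
  edge (1, 18)→(8, 12): d=(7,-6) inclusive
  edge (8, 12)→(16, 14): d=(8,2) inclusive
    (3,6)@(7, 13): e=[51,1,10] → █
    (4,6)@(9, 13): e=[43,13,6] → █
    (5,6)@(11, 13): e=[35,25,2] → █
    (6,6)@(13, 13): e=[27,37,-2] → ·
    (2,7)@(5, 15): e=[29,3,30] → █
    (6,7)@(13, 15): e=[-3,51,14] → ·
    (1,8)@(3, 17): e=[7,5,50] → █
    (2,8)@(5, 17): e=[-1,17,46] → ·
    (3,8)@(7, 17): e=[-9,29,42] → ·
    (4,8)@(9, 17): e=[-17,41,38] → ·
    (5,8)@(11, 17): e=[-25,53,34] → ·
  covered (8 px):
    · · · · · · · ·
    · · · · · · · ·
    · · · · · · · ·
    · · · · · · · ·
    · · · · · · · ·
    · · · · · · · ·
    · · · █ █ █ · ·
    · · █ █ █ █ · ·
    · █ · · · · · ·

Result: 36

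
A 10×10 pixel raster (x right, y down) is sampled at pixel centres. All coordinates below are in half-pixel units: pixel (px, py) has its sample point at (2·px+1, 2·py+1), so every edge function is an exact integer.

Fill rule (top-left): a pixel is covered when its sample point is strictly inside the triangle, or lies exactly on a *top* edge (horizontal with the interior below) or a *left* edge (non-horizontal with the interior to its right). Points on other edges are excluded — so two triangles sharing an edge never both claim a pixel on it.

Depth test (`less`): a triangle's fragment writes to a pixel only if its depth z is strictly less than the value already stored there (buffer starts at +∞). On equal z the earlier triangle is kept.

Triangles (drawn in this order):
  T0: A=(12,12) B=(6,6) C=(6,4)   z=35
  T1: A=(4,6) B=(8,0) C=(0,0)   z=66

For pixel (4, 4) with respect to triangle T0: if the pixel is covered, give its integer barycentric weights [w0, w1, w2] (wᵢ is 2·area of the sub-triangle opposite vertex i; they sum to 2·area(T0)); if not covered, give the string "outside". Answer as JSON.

T0:
  2·area = 12
  edge (12, 12)→(6, 6): d=(-6,-6) top-left  bias=+0
  edge (6, 6)→(6, 4): d=(0,-2) top-left  bias=+0
  edge (6, 4)→(12, 12): d=(6,8) right/bottom  bias=-1
    (0,0)@(1, 1): e=[0,-10,22] → .  [on edge]
    (1,1)@(3, 3): e=[0,-6,18] → .  [on edge]
    (2,2)@(5, 5): e=[0,-2,14] → .  [on edge]
    (3,3)@(7, 7): e=[0,2,10] → X  [on edge]
    (4,3)@(9, 7): e=[12,6,-6] → .
    (3,4)@(7, 9): e=[-12,2,22] → .
    (4,4)@(9, 9): e=[0,6,6] → X  [on edge]
    (5,4)@(11, 9): e=[12,10,-10] → .
    (4,5)@(9, 11): e=[-12,6,18] → .
    (5,5)@(11, 11): e=[0,10,2] → X  [on edge]
    (6,5)@(13, 11): e=[12,14,-14] → .
    (5,6)@(11, 13): e=[-12,10,14] → .
    (6,6)@(13, 13): e=[0,14,-2] → .  [on edge]
    (7,7)@(15, 15): e=[0,18,-6] → .  [on edge]
    (8,8)@(17, 17): e=[0,22,-10] → .  [on edge]
    (9,9)@(19, 19): e=[0,26,-14] → .  [on edge]
  covered (3 px):
    . . . . . . . . . .
    . . . . . . . . . .
    . . . . . . . . . .
    . . . X . . . . . .
    . . . . X . . . . .
    . . . . . X . . . .
    . . . . . . . . . .
    . . . . . . . . . .
    . . . . . . . . . .
    . . . . . . . . . .
T1:
  2·area = 48  (B↔C swapped to make it positive)
  edge (4, 6)→(0, 0): d=(-4,-6) top-left  bias=+0
  edge (0, 0)→(8, 0): d=(8,0) top-left  bias=+0
  edge (8, 0)→(4, 6): d=(-4,6) right/bottom  bias=-1
    (0,0)@(1, 1): e=[2,8,38] → X
    (1,0)@(3, 1): e=[14,8,26] → X
    (2,0)@(5, 1): e=[26,8,14] → X
    (3,0)@(7, 1): e=[38,8,2] → X
    (4,0)@(9, 1): e=[50,8,-10] → .
    (0,1)@(1, 3): e=[-6,24,30] → .
    (1,1)@(3, 3): e=[6,24,18] → X
    (3,1)@(7, 3): e=[30,24,-6] → .
    (1,2)@(3, 5): e=[-2,40,10] → .
    (2,2)@(5, 5): e=[10,40,-2] → .
  covered (6 px):
    X X X X . . . . . .
    . X X . . . . . . .
    . . . . . . . . . .
    . . . . . . . . . .
    . . . . . . . . . .
    . . . . . . . . . .
    . . . . . . . . . .
    . . . . . . . . . .
    . . . . . . . . . .
    . . . . . . . . . .

Answer: [6,6,0]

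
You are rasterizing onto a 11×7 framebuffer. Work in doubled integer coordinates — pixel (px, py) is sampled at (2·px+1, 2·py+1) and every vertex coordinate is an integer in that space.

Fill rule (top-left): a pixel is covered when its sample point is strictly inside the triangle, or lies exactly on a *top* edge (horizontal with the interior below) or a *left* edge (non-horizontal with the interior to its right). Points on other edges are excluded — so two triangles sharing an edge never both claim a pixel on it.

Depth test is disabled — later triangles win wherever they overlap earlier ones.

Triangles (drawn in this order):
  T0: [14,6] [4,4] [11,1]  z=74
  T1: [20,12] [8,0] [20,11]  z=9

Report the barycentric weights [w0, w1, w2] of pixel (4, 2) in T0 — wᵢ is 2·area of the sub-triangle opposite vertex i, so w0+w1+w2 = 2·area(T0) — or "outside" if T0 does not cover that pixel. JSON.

T0:
  2·area = 44
  edge (14, 6)→(4, 4): d=(-10,-2) top-left  bias=+0
  edge (4, 4)→(11, 1): d=(7,-3) top-left  bias=+0
  edge (11, 1)→(14, 6): d=(3,5) right/bottom  bias=-1
    (5,0)@(11, 1): e=[44,0,0] → ·  [on edge]
    (3,1)@(7, 3): e=[16,2,26] → █
    (4,1)@(9, 3): e=[20,8,16] → █
    (5,1)@(11, 3): e=[24,14,6] → █
    (6,1)@(13, 3): e=[28,20,-4] → ·
    (3,2)@(7, 5): e=[-4,16,32] → ·
    (4,2)@(9, 5): e=[0,22,22] → █  [on edge]
    (6,2)@(13, 5): e=[8,34,2] → █
    (7,2)@(15, 5): e=[12,40,-8] → ·
    (4,3)@(9, 7): e=[-20,36,28] → ·
    (5,3)@(11, 7): e=[-16,42,18] → ·
    (6,3)@(13, 7): e=[-12,48,8] → ·
    (9,3)@(19, 7): e=[0,66,-22] → ·  [on edge]
    (8,5)@(17, 11): e=[-44,88,0] → ·  [on edge]
  covered (6 px):
    · · · · · · · · · · ·
    · · · █ █ █ · · · · ·
    · · · · █ █ █ · · · ·
    · · · · · · · · · · ·
    · · · · · · · · · · ·
    · · · · · · · · · · ·
    · · · · · · · · · · ·
T1:
  2·area = 12
  edge (20, 12)→(8, 0): d=(-12,-12) top-left  bias=+0
  edge (8, 0)→(20, 11): d=(12,11) right/bottom  bias=-1
  edge (20, 11)→(20, 12): d=(0,1) right/bottom  bias=-1
    (4,0)@(9, 1): e=[0,1,11] → █  [on edge]
    (5,0)@(11, 1): e=[24,-21,9] → ·
    (4,1)@(9, 3): e=[-24,25,11] → ·
    (5,1)@(11, 3): e=[0,3,9] → █  [on edge]
    (6,1)@(13, 3): e=[24,-19,7] → ·
    (5,2)@(11, 5): e=[-24,27,9] → ·
    (6,2)@(13, 5): e=[0,5,7] → █  [on edge]
    (7,2)@(15, 5): e=[24,-17,5] → ·
    (6,3)@(13, 7): e=[-24,29,7] → ·
    (7,3)@(15, 7): e=[0,7,5] → █  [on edge]
    (8,3)@(17, 7): e=[24,-15,3] → ·
    (7,4)@(15, 9): e=[-24,31,5] → ·
    (8,4)@(17, 9): e=[0,9,3] → █  [on edge]
    (9,5)@(19, 11): e=[0,11,1] → █  [on edge]
    (10,6)@(21, 13): e=[0,13,-1] → ·  [on edge]
  covered (6 px):
    · · · · █ · · · · · ·
    · · · · · █ · · · · ·
    · · · · · · █ · · · ·
    · · · · · · · █ · · ·
    · · · · · · · · █ · ·
    · · · · · · · · · █ ·
    · · · · · · · · · · ·

Answer: [22,22,0]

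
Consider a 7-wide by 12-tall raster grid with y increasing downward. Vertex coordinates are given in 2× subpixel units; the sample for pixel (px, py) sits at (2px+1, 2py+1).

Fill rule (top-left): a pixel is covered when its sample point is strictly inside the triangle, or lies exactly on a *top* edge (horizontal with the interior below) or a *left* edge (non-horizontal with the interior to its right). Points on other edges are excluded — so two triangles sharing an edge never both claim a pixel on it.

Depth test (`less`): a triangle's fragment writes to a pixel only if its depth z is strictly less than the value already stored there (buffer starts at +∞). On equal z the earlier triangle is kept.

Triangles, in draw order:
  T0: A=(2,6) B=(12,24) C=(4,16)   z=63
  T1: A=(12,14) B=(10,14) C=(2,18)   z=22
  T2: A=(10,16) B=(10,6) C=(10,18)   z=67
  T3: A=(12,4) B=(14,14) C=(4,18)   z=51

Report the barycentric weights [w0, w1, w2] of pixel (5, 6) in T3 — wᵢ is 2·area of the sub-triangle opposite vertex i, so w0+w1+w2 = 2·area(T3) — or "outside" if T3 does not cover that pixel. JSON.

T0:
  2·area = 64
  edge (2, 6)→(12, 24): d=(10,18) right/bottom  bias=-1
  edge (12, 24)→(4, 16): d=(-8,-8) top-left  bias=+0
  edge (4, 16)→(2, 6): d=(-2,-10) top-left  bias=+0
    (0,0)@(1, 1): e=[-32,96,0] → .  [on edge]
    (1,4)@(3, 9): e=[12,48,4] → X
    (2,4)@(5, 9): e=[-24,64,24] → .
    (1,5)@(3, 11): e=[32,32,0] → X  [on edge]
    (2,5)@(5, 11): e=[-4,48,20] → .
    (0,6)@(1, 13): e=[88,0,-24] → .  [on edge]
    (1,6)@(3, 13): e=[52,16,-4] → .
    (2,6)@(5, 13): e=[16,32,16] → X
    (3,6)@(7, 13): e=[-20,48,36] → .
    (1,7)@(3, 15): e=[72,0,-8] → .  [on edge]
    (2,7)@(5, 15): e=[36,16,12] → X
    (3,7)@(7, 15): e=[0,32,32] → .  [on edge]
    (2,8)@(5, 17): e=[56,0,8] → X  [on edge]
    (3,9)@(7, 19): e=[40,0,24] → X  [on edge]
    (2,10)@(5, 21): e=[96,-32,0] → .  [on edge]
    (4,10)@(9, 21): e=[24,0,40] → X  [on edge]
    (5,11)@(11, 23): e=[8,0,56] → X  [on edge]
  covered (10 px):
    . . . . . . .
    . . . . . . .
    . . . . . . .
    . . . . . . .
    . X . . . . .
    . X . . . . .
    . . X . . . .
    . . X . . . .
    . . X X . . .
    . . . X X . .
    . . . . X . .
    . . . . . X .
T1:
  2·area = 8  (B↔C swapped to make it positive)
  edge (12, 14)→(2, 18): d=(-10,4) right/bottom  bias=-1
  edge (2, 18)→(10, 14): d=(8,-4) top-left  bias=+0
  edge (10, 14)→(12, 14): d=(2,0) top-left  bias=+0
    (4,7)@(9, 15): e=[2,4,2] → X
    (5,7)@(11, 15): e=[-6,12,2] → .
    (4,8)@(9, 17): e=[-18,20,6] → .
  covered (1 px):
    . . . . . . .
    . . . . . . .
    . . . . . . .
    . . . . . . .
    . . . . . . .
    . . . . . . .
    . . . . . . .
    . . . . X . .
    . . . . . . .
    . . . . . . .
    . . . . . . .
    . . . . . . .
T2:
  degenerate (2·area = 0) — covers nothing
T3:
  2·area = 108
  edge (12, 4)→(14, 14): d=(2,10) right/bottom  bias=-1
  edge (14, 14)→(4, 18): d=(-10,4) right/bottom  bias=-1
  edge (4, 18)→(12, 4): d=(8,-14) top-left  bias=+0
    (5,3)@(11, 7): e=[16,82,10] → X
    (6,3)@(13, 7): e=[-4,74,38] → .
    (5,4)@(11, 9): e=[20,62,26] → X
    (6,4)@(13, 9): e=[0,54,54] → .  [on edge]
    (4,5)@(9, 11): e=[44,50,14] → X
    (6,5)@(13, 11): e=[4,34,70] → X
    (3,6)@(7, 13): e=[68,38,2] → X
    (3,7)@(7, 15): e=[72,18,18] → X
    (6,7)@(13, 15): e=[12,-6,102] → .
    (2,8)@(5, 17): e=[96,6,6] → X
    (3,8)@(7, 17): e=[76,-2,34] → .
    (4,8)@(9, 17): e=[56,-10,62] → .
  covered (13 px):
    . . . . . . .
    . . . . . . .
    . . . . . . .
    . . . . . X .
    . . . . . X .
    . . . . X X X
    . . . X X X X
    . . . X X X .
    . . X . . . .
    . . . . . . .
    . . . . . . .
    . . . . . . .

Final: [22,58,28]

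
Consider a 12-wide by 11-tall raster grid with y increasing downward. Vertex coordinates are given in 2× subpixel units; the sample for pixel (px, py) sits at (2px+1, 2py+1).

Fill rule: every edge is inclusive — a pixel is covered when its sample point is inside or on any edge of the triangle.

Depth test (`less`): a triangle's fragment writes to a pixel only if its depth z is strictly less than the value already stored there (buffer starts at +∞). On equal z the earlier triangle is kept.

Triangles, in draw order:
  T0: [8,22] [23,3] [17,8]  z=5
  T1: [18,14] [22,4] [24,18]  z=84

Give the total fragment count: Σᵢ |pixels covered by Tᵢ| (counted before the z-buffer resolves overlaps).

T0:
  2·area = 39  (B↔C swapped to make it positive)
  edge (8, 22)→(17, 8): d=(9,-14) inclusive
  edge (17, 8)→(23, 3): d=(6,-5) inclusive
  edge (23, 3)→(8, 22): d=(-15,19) inclusive
    (11,1)@(23, 3): e=[39,0,0] → #  [on edge]
    (10,2)@(21, 5): e=[29,2,8] → #
    (11,2)@(23, 5): e=[57,12,-30] → ·
    (9,3)@(19, 7): e=[19,4,16] → #
    (10,3)@(21, 7): e=[47,14,-22] → ·
    (8,4)@(17, 9): e=[9,6,24] → #
    (9,4)@(19, 9): e=[37,16,-14] → ·
    (8,5)@(17, 11): e=[27,18,-6] → ·
    (5,6)@(11, 13): e=[-39,0,78] → ·  [on edge]
    (7,6)@(15, 13): e=[17,20,2] → #
    (8,6)@(17, 13): e=[45,30,-36] → ·
    (6,7)@(13, 15): e=[7,22,10] → #
  covered (6 px):
    · · · · · · · · · · · ·
    · · · · · · · · · · · #
    · · · · · · · · · · # ·
    · · · · · · · · · # · ·
    · · · · · · · · # · · ·
    · · · · · · · · · · · ·
    · · · · · · · # · · · ·
    · · · · · · # · · · · ·
    · · · · · · · · · · · ·
    · · · · · · · · · · · ·
    · · · · · · · · · · · ·
T1:
  2·area = 76
  edge (18, 14)→(22, 4): d=(4,-10) inclusive
  edge (22, 4)→(24, 18): d=(2,14) inclusive
  edge (24, 18)→(18, 14): d=(-6,-4) inclusive
    (10,3)@(21, 7): e=[2,20,54] → #
    (11,3)@(23, 7): e=[22,-8,62] → ·
    (10,4)@(21, 9): e=[10,24,42] → #
    (11,4)@(23, 9): e=[30,-4,50] → ·
    (10,5)@(21, 11): e=[18,28,30] → #
    (11,5)@(23, 11): e=[38,0,38] → #  [on edge]
    (9,6)@(19, 13): e=[6,60,10] → #
    (9,7)@(19, 15): e=[14,64,-2] → ·
    (10,7)@(21, 15): e=[34,36,6] → #
    (10,8)@(21, 17): e=[42,40,-6] → ·
    (11,8)@(23, 17): e=[62,12,2] → #
    (11,9)@(23, 19): e=[70,16,-10] → ·
  covered (10 px):
    · · · · · · · · · · · ·
    · · · · · · · · · · · ·
    · · · · · · · · · · · ·
    · · · · · · · · · · # ·
    · · · · · · · · · · # ·
    · · · · · · · · · · # #
    · · · · · · · · · # # #
    · · · · · · · · · · # #
    · · · · · · · · · · · #
    · · · · · · · · · · · ·
    · · · · · · · · · · · ·

Result: 16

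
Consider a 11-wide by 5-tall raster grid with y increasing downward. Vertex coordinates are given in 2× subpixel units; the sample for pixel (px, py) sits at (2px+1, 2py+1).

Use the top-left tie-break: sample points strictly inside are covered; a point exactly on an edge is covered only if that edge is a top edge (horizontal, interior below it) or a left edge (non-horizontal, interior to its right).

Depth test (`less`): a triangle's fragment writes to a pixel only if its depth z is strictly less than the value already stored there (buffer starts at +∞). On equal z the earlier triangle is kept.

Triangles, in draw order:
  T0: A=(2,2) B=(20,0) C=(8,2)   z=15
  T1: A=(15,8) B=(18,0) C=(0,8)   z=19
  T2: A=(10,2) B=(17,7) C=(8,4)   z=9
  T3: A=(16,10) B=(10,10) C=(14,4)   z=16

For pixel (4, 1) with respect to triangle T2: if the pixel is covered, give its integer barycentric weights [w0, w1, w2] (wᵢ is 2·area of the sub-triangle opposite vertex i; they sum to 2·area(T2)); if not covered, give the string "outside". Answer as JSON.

T0:
  2·area = 12
  edge (2, 2)→(20, 0): d=(18,-2) top-left  bias=+0
  edge (20, 0)→(8, 2): d=(-12,2) right/bottom  bias=-1
  edge (8, 2)→(2, 2): d=(-6,0) right/bottom  bias=-1
    (5,0)@(11, 1): e=[0,6,6] → #  [on edge]
    (6,0)@(13, 1): e=[4,2,6] → #
    (7,0)@(15, 1): e=[8,-2,6] → ·
    (5,1)@(11, 3): e=[36,-18,-6] → ·
    (6,1)@(13, 3): e=[40,-22,-6] → ·
  covered (2 px):
    · · · · · # # · · · ·
    · · · · · · · · · · ·
    · · · · · · · · · · ·
    · · · · · · · · · · ·
    · · · · · · · · · · ·
T1:
  2·area = 120  (B↔C swapped to make it positive)
  edge (15, 8)→(0, 8): d=(-15,0) right/bottom  bias=-1
  edge (0, 8)→(18, 0): d=(18,-8) top-left  bias=+0
  edge (18, 0)→(15, 8): d=(-3,8) right/bottom  bias=-1
    (8,0)@(17, 1): e=[105,10,5] → #
    (9,0)@(19, 1): e=[105,26,-11] → ·
    (6,1)@(13, 3): e=[75,14,31] → #
    (7,1)@(15, 3): e=[75,30,15] → #
    (8,1)@(17, 3): e=[75,46,-1] → ·
    (3,2)@(7, 5): e=[45,2,73] → #
    (4,2)@(9, 5): e=[45,18,57] → #
    (5,2)@(11, 5): e=[45,34,41] → #
    (8,2)@(17, 5): e=[45,82,-7] → ·
    (1,3)@(3, 7): e=[15,6,99] → #
    (2,3)@(5, 7): e=[15,22,83] → #
    (8,3)@(17, 7): e=[15,118,-13] → ·
  covered (15 px):
    · · · · · · · · # · ·
    · · · · · · # # · · ·
    · · · # # # # # · · ·
    · # # # # # # # · · ·
    · · · · · · · · · · ·
T2:
  2·area = 24
  edge (10, 2)→(17, 7): d=(7,5) right/bottom  bias=-1
  edge (17, 7)→(8, 4): d=(-9,-3) top-left  bias=+0
  edge (8, 4)→(10, 2): d=(2,-2) top-left  bias=+0
    (5,0)@(11, 1): e=[-12,36,0] → ·  [on edge]
    (2,1)@(5, 3): e=[32,0,-8] → ·  [on edge]
    (4,1)@(9, 3): e=[12,12,0] → #  [on edge]
    (5,1)@(11, 3): e=[2,18,4] → #
    (6,1)@(13, 3): e=[-8,24,8] → ·
    (3,2)@(7, 5): e=[36,-12,0] → ·  [on edge]
    (4,2)@(9, 5): e=[26,-6,4] → ·
    (5,2)@(11, 5): e=[16,0,8] → #  [on edge]
    (6,2)@(13, 5): e=[6,6,12] → #
    (7,2)@(15, 5): e=[-4,12,16] → ·
    (2,3)@(5, 7): e=[60,-36,0] → ·  [on edge]
    (5,3)@(11, 7): e=[30,-18,12] → ·
    (8,3)@(17, 7): e=[0,0,24] → ·  [on edge]
    (1,4)@(3, 9): e=[84,-60,0] → ·  [on edge]
  covered (4 px):
    · · · · · · · · · · ·
    · · · · # # · · · · ·
    · · · · · # # · · · ·
    · · · · · · · · · · ·
    · · · · · · · · · · ·
T3:
  2·area = 36
  edge (16, 10)→(10, 10): d=(-6,0) right/bottom  bias=-1
  edge (10, 10)→(14, 4): d=(4,-6) top-left  bias=+0
  edge (14, 4)→(16, 10): d=(2,6) right/bottom  bias=-1
    (6,0)@(13, 1): e=[54,-18,0] → ·  [on edge]
    (6,3)@(13, 7): e=[18,6,12] → #
    (7,3)@(15, 7): e=[18,18,0] → ·  [on edge]
    (5,4)@(11, 9): e=[6,2,28] → #
    (7,4)@(15, 9): e=[6,26,4] → #
    (8,4)@(17, 9): e=[6,38,-8] → ·
  covered (4 px):
    · · · · · · · · · · ·
    · · · · · · · · · · ·
    · · · · · · · · · · ·
    · · · · · · # · · · ·
    · · · · · # # # · · ·

Answer: [12,0,12]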